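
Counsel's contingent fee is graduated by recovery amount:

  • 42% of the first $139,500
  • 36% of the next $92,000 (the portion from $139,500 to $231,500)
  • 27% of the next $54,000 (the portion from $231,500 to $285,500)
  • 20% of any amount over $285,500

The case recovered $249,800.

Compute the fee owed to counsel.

First $139,500 at 42% = $58,590.00
Next $92,000 at 36% = $33,120.00
Remaining $18,300 at 27% = $4,941.00
Fee: $58,590.00 + $33,120.00 + $4,941.00 = $96,651.00

$96,651.00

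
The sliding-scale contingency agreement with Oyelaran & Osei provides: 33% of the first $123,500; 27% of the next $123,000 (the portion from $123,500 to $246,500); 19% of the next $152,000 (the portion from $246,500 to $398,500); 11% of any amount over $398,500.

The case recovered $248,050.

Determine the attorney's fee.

First $123,500 at 33% = $40,755.00
Next $123,000 at 27% = $33,210.00
Remaining $1,550 at 19% = $294.50
Fee: $40,755.00 + $33,210.00 + $294.50 = $74,259.50

$74,259.50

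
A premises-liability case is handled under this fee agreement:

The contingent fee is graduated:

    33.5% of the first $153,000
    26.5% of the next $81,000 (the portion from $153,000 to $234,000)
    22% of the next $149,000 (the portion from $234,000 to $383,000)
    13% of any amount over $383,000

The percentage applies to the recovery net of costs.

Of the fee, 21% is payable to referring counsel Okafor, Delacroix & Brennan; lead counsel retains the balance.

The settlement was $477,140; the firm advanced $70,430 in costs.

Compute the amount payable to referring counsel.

Fee base (net of costs): $477,140 − $70,430 = $406,710
First $153,000 at 33.5% = $51,255.00
Next $81,000 at 26.5% = $21,465.00
Next $149,000 at 22% = $32,780.00
Remaining $23,710 at 13% = $3,082.30
Fee: $51,255.00 + $21,465.00 + $32,780.00 + $3,082.30 = $108,582.30
Referral share: 21% of $108,582.30 = $22,802.28; lead counsel retains $108,582.30 − $22,802.28 = $85,780.02.

$22,802.28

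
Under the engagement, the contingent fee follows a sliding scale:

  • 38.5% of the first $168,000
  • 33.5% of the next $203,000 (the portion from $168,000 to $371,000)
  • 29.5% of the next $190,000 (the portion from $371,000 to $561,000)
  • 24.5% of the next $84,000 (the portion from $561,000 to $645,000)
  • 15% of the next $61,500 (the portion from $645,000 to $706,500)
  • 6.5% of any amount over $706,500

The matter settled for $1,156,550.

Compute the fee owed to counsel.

First $168,000 at 38.5% = $64,680.00
Next $203,000 at 33.5% = $68,005.00
Next $190,000 at 29.5% = $56,050.00
Next $84,000 at 24.5% = $20,580.00
Next $61,500 at 15% = $9,225.00
Remaining $450,050 at 6.5% = $29,253.25
Fee: $64,680.00 + $68,005.00 + $56,050.00 + $20,580.00 + $9,225.00 + $29,253.25 = $247,793.25

$247,793.25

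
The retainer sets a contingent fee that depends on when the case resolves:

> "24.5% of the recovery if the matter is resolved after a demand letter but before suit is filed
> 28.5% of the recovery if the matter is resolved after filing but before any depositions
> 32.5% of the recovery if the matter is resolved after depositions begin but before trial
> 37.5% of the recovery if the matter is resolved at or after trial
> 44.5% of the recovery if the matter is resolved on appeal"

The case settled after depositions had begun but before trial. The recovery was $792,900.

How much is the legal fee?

The matter settled after depositions had begun but before trial, so the 32.5% rate applies.
$792,900 × 32.5% = $257,692.50

$257,692.50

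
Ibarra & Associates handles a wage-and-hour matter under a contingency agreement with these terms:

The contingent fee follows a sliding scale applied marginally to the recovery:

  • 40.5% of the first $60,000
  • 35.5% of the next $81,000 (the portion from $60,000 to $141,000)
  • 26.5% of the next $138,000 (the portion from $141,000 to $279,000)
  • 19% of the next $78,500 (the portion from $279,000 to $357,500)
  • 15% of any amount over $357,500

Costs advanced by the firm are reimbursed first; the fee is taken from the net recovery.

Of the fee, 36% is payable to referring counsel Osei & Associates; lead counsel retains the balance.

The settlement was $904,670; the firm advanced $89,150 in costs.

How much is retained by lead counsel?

$110,875.52

Fee base (net of costs): $904,670 − $89,150 = $815,520
First $60,000 at 40.5% = $24,300.00
Next $81,000 at 35.5% = $28,755.00
Next $138,000 at 26.5% = $36,570.00
Next $78,500 at 19% = $14,915.00
Remaining $458,020 at 15% = $68,703.00
Fee: $24,300.00 + $28,755.00 + $36,570.00 + $14,915.00 + $68,703.00 = $173,243.00
Referral share: 36% of $173,243.00 = $62,367.48; lead counsel retains $173,243.00 − $62,367.48 = $110,875.52.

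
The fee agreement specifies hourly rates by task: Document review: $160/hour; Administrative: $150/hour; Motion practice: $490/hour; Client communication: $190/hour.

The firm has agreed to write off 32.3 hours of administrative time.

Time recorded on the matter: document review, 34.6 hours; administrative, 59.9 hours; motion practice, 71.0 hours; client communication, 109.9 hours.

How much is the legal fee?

$65,347.00

Document review: 34.6 × $160 = $5,536.00
Administrative: 59.9 × $150 = $8,985.00
Motion practice: 71.0 × $490 = $34,790.00
Client communication: 109.9 × $190 = $20,881.00
Subtotal: $70,192.00
Write-off: 32.3 × $150 = $4,845.00
Total: $70,192.00 − $4,845.00 = $65,347.00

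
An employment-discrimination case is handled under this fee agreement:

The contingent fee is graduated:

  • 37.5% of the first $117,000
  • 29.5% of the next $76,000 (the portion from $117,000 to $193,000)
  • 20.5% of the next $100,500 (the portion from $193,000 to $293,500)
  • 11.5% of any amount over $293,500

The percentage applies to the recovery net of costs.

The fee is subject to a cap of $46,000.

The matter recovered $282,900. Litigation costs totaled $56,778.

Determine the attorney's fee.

Fee base (net of costs): $282,900 − $56,778 = $226,122
First $117,000 at 37.5% = $43,875.00
Next $76,000 at 29.5% = $22,420.00
Remaining $33,122 at 20.5% = $6,790.01
Fee: $43,875.00 + $22,420.00 + $6,790.01 = $73,085.01
$73,085.01 exceeds the $46,000 cap, so the fee is capped at $46,000.00.

$46,000.00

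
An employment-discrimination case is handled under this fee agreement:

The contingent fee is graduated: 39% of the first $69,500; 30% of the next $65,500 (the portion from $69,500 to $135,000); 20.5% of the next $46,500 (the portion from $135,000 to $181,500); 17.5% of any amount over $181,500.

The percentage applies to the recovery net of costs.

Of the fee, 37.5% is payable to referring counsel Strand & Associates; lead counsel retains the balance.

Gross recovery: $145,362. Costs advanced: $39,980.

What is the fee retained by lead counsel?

$23,668.50

Fee base (net of costs): $145,362 − $39,980 = $105,382
First $69,500 at 39% = $27,105.00
Remaining $35,882 at 30% = $10,764.60
Fee: $27,105.00 + $10,764.60 = $37,869.60
Referral share: 37.5% of $37,869.60 = $14,201.10; lead counsel retains $37,869.60 − $14,201.10 = $23,668.50.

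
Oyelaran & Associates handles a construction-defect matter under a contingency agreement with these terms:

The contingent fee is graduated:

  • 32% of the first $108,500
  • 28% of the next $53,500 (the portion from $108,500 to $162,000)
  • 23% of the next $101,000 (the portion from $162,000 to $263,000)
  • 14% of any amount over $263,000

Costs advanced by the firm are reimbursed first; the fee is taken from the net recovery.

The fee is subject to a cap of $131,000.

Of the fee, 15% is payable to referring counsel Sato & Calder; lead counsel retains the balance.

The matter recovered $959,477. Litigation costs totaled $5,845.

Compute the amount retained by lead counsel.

$111,350.00

Fee base (net of costs): $959,477 − $5,845 = $953,632
First $108,500 at 32% = $34,720.00
Next $53,500 at 28% = $14,980.00
Next $101,000 at 23% = $23,230.00
Remaining $690,632 at 14% = $96,688.48
Fee: $34,720.00 + $14,980.00 + $23,230.00 + $96,688.48 = $169,618.48
$169,618.48 exceeds the $131,000 cap, so the fee is capped at $131,000.00.
Referral share: 15% of $131,000.00 = $19,650.00; lead counsel retains $131,000.00 − $19,650.00 = $111,350.00.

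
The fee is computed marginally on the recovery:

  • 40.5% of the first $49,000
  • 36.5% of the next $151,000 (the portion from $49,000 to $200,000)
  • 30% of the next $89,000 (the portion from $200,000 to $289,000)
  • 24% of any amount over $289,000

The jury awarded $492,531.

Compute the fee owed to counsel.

First $49,000 at 40.5% = $19,845.00
Next $151,000 at 36.5% = $55,115.00
Next $89,000 at 30% = $26,700.00
Remaining $203,531 at 24% = $48,847.44
Fee: $19,845.00 + $55,115.00 + $26,700.00 + $48,847.44 = $150,507.44

$150,507.44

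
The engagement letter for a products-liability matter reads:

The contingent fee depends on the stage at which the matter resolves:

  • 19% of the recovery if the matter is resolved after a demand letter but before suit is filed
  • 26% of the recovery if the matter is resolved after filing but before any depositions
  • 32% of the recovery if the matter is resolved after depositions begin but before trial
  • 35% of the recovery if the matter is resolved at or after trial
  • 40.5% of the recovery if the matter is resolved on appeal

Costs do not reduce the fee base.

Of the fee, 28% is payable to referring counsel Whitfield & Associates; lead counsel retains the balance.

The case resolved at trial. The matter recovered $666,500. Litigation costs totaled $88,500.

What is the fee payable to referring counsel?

Fee base is the gross recovery, $666,500; costs are reimbursed separately.
The matter resolved at trial, so the 35% rate applies.
$666,500 × 35% = $233,275.00
Referral share: 28% of $233,275.00 = $65,317.00; lead counsel retains $233,275.00 − $65,317.00 = $167,958.00.

$65,317.00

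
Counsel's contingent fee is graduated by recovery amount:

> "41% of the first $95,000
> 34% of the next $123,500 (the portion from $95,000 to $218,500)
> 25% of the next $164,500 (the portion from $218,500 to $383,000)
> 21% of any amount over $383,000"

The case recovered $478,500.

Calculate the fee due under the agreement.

First $95,000 at 41% = $38,950.00
Next $123,500 at 34% = $41,990.00
Next $164,500 at 25% = $41,125.00
Remaining $95,500 at 21% = $20,055.00
Fee: $38,950.00 + $41,990.00 + $41,125.00 + $20,055.00 = $142,120.00

$142,120.00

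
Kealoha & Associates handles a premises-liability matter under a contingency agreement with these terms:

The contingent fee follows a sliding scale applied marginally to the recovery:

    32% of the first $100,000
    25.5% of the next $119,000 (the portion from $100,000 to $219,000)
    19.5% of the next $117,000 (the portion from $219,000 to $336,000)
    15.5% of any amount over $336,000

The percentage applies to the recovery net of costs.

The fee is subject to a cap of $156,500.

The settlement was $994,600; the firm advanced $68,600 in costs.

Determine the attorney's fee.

Fee base (net of costs): $994,600 − $68,600 = $926,000
First $100,000 at 32% = $32,000.00
Next $119,000 at 25.5% = $30,345.00
Next $117,000 at 19.5% = $22,815.00
Remaining $590,000 at 15.5% = $91,450.00
Fee: $32,000.00 + $30,345.00 + $22,815.00 + $91,450.00 = $176,610.00
$176,610.00 exceeds the $156,500 cap, so the fee is capped at $156,500.00.

$156,500.00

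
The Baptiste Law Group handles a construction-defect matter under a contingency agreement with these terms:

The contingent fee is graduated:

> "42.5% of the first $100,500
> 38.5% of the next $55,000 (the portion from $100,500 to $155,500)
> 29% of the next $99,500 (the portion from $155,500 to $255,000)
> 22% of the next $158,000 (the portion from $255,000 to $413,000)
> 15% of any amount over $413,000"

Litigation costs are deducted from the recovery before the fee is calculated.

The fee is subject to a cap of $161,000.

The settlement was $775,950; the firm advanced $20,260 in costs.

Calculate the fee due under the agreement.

Fee base (net of costs): $775,950 − $20,260 = $755,690
First $100,500 at 42.5% = $42,712.50
Next $55,000 at 38.5% = $21,175.00
Next $99,500 at 29% = $28,855.00
Next $158,000 at 22% = $34,760.00
Remaining $342,690 at 15% = $51,403.50
Fee: $42,712.50 + $21,175.00 + $28,855.00 + $34,760.00 + $51,403.50 = $178,906.00
$178,906.00 exceeds the $161,000 cap, so the fee is capped at $161,000.00.

$161,000.00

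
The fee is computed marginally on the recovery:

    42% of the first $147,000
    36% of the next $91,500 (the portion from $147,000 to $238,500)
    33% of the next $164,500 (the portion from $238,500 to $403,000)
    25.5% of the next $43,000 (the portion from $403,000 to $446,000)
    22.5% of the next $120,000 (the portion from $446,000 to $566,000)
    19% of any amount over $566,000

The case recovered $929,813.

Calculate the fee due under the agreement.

$256,054.47

First $147,000 at 42% = $61,740.00
Next $91,500 at 36% = $32,940.00
Next $164,500 at 33% = $54,285.00
Next $43,000 at 25.5% = $10,965.00
Next $120,000 at 22.5% = $27,000.00
Remaining $363,813 at 19% = $69,124.47
Fee: $61,740.00 + $32,940.00 + $54,285.00 + $10,965.00 + $27,000.00 + $69,124.47 = $256,054.47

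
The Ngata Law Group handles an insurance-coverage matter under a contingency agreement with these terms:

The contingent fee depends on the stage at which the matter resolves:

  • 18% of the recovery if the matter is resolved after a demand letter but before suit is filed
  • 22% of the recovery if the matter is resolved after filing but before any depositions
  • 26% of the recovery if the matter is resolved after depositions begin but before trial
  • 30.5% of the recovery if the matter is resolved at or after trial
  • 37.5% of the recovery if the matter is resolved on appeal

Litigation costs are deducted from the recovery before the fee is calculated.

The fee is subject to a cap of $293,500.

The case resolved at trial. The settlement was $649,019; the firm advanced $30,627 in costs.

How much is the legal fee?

Fee base (net of costs): $649,019 − $30,627 = $618,392
The matter resolved at trial, so the 30.5% rate applies.
$618,392 × 30.5% = $188,609.56
$188,609.56 is under the $293,500 cap.

$188,609.56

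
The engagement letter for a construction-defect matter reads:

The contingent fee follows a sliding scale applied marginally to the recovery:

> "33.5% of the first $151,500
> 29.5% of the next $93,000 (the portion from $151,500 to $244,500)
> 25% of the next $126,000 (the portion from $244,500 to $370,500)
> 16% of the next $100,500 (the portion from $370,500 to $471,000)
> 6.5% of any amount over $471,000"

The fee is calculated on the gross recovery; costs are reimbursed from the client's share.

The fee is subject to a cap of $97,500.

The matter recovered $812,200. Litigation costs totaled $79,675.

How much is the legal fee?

Fee base is the gross recovery, $812,200; costs are reimbursed separately.
First $151,500 at 33.5% = $50,752.50
Next $93,000 at 29.5% = $27,435.00
Next $126,000 at 25% = $31,500.00
Next $100,500 at 16% = $16,080.00
Remaining $341,200 at 6.5% = $22,178.00
Fee: $50,752.50 + $27,435.00 + $31,500.00 + $16,080.00 + $22,178.00 = $147,945.50
$147,945.50 exceeds the $97,500 cap, so the fee is capped at $97,500.00.

$97,500.00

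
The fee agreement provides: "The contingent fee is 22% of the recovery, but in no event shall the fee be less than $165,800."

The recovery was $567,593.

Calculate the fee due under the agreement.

22% of $567,593 = $124,870.46
That is below the $165,800 minimum, so the minimum applies.

$165,800.00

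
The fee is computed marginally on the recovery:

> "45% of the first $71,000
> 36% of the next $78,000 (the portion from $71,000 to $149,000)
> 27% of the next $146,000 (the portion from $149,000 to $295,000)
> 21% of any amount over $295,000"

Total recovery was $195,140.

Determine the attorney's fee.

First $71,000 at 45% = $31,950.00
Next $78,000 at 36% = $28,080.00
Remaining $46,140 at 27% = $12,457.80
Fee: $31,950.00 + $28,080.00 + $12,457.80 = $72,487.80

$72,487.80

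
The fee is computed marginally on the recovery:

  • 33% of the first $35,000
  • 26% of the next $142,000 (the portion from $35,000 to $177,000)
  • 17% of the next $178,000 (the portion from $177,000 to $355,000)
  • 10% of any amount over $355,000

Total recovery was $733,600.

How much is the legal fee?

$116,590.00

First $35,000 at 33% = $11,550.00
Next $142,000 at 26% = $36,920.00
Next $178,000 at 17% = $30,260.00
Remaining $378,600 at 10% = $37,860.00
Fee: $11,550.00 + $36,920.00 + $30,260.00 + $37,860.00 = $116,590.00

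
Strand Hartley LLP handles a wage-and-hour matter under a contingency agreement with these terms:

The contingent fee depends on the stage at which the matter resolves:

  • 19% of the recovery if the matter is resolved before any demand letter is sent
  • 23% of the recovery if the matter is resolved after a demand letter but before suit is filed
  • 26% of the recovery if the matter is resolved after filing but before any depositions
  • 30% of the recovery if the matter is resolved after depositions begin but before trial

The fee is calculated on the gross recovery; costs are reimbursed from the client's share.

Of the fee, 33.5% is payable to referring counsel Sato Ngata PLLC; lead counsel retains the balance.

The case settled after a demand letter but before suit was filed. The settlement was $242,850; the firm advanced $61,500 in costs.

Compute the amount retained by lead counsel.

$37,143.91

Fee base is the gross recovery, $242,850; costs are reimbursed separately.
The matter settled after a demand letter but before suit was filed, so the 23% rate applies.
$242,850 × 23% = $55,855.50
Referral share: 33.5% of $55,855.50 = $18,711.59; lead counsel retains $55,855.50 − $18,711.59 = $37,143.91.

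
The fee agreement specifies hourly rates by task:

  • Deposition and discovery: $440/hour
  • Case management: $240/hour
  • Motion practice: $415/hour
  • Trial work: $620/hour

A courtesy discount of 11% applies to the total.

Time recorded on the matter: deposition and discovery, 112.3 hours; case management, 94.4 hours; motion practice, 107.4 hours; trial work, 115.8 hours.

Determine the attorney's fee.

$167,707.15

Deposition and discovery: 112.3 × $440 = $49,412.00
Case management: 94.4 × $240 = $22,656.00
Motion practice: 107.4 × $415 = $44,571.00
Trial work: 115.8 × $620 = $71,796.00
Subtotal: $188,435.00
Less 11% discount: −$20,727.85
Total: $188,435.00 − $20,727.85 = $167,707.15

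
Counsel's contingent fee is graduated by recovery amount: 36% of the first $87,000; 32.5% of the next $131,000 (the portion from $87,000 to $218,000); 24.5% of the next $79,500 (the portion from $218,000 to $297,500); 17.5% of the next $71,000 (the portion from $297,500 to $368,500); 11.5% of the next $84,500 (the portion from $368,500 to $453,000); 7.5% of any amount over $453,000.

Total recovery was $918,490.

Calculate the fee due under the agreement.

First $87,000 at 36% = $31,320.00
Next $131,000 at 32.5% = $42,575.00
Next $79,500 at 24.5% = $19,477.50
Next $71,000 at 17.5% = $12,425.00
Next $84,500 at 11.5% = $9,717.50
Remaining $465,490 at 7.5% = $34,911.75
Fee: $31,320.00 + $42,575.00 + $19,477.50 + $12,425.00 + $9,717.50 + $34,911.75 = $150,426.75

$150,426.75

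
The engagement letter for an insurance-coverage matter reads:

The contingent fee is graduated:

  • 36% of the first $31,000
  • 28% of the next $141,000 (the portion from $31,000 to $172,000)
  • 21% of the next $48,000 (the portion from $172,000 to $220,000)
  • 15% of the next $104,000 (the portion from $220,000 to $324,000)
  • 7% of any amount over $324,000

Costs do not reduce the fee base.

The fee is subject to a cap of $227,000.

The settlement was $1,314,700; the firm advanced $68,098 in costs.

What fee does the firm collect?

Fee base is the gross recovery, $1,314,700; costs are reimbursed separately.
First $31,000 at 36% = $11,160.00
Next $141,000 at 28% = $39,480.00
Next $48,000 at 21% = $10,080.00
Next $104,000 at 15% = $15,600.00
Remaining $990,700 at 7% = $69,349.00
Fee: $11,160.00 + $39,480.00 + $10,080.00 + $15,600.00 + $69,349.00 = $145,669.00
$145,669.00 is under the $227,000 cap.

$145,669.00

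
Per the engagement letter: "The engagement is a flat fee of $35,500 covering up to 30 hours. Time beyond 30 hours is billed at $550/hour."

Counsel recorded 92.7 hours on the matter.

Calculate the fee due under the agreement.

$69,985.00

Flat fee: $35,500.00
Excess hours: 92.7 − 30 = 62.7
Overrun: 62.7 × $550 = $34,485.00
Total: $35,500.00 + $34,485.00 = $69,985.00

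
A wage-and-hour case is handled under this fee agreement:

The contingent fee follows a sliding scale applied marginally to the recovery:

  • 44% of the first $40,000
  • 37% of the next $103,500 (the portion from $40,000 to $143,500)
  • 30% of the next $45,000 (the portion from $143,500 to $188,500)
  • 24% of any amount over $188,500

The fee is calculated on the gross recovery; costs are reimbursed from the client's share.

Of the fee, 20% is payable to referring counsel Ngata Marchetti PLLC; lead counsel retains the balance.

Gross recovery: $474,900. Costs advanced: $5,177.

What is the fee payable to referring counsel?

$27,626.20

Fee base is the gross recovery, $474,900; costs are reimbursed separately.
First $40,000 at 44% = $17,600.00
Next $103,500 at 37% = $38,295.00
Next $45,000 at 30% = $13,500.00
Remaining $286,400 at 24% = $68,736.00
Fee: $17,600.00 + $38,295.00 + $13,500.00 + $68,736.00 = $138,131.00
Referral share: 20% of $138,131.00 = $27,626.20; lead counsel retains $138,131.00 − $27,626.20 = $110,504.80.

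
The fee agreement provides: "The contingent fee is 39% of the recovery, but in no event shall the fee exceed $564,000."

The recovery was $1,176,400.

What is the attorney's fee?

39% of $1,176,400 = $458,796.00
That is under the $564,000 cap.

$458,796.00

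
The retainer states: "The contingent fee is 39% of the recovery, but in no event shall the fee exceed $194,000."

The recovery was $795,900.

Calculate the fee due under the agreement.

39% of $795,900 = $310,401.00
That exceeds the $194,000 cap, so the fee is capped at $194,000.

$194,000.00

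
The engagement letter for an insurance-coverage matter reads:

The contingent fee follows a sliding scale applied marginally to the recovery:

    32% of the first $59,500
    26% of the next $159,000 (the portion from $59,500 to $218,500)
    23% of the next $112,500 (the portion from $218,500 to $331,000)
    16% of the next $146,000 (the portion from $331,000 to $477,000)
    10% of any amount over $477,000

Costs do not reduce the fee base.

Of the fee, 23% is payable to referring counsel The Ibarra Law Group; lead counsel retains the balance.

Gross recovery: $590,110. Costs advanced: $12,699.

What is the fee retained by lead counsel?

Fee base is the gross recovery, $590,110; costs are reimbursed separately.
First $59,500 at 32% = $19,040.00
Next $159,000 at 26% = $41,340.00
Next $112,500 at 23% = $25,875.00
Next $146,000 at 16% = $23,360.00
Remaining $113,110 at 10% = $11,311.00
Fee: $19,040.00 + $41,340.00 + $25,875.00 + $23,360.00 + $11,311.00 = $120,926.00
Referral share: 23% of $120,926.00 = $27,812.98; lead counsel retains $120,926.00 − $27,812.98 = $93,113.02.

$93,113.02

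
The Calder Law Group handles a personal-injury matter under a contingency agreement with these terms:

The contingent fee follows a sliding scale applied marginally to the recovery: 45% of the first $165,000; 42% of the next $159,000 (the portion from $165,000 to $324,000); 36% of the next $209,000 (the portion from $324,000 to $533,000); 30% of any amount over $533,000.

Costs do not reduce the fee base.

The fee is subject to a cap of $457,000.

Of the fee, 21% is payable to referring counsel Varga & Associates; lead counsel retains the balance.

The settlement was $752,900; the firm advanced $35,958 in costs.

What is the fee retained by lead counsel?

Fee base is the gross recovery, $752,900; costs are reimbursed separately.
First $165,000 at 45% = $74,250.00
Next $159,000 at 42% = $66,780.00
Next $209,000 at 36% = $75,240.00
Remaining $219,900 at 30% = $65,970.00
Fee: $74,250.00 + $66,780.00 + $75,240.00 + $65,970.00 = $282,240.00
$282,240.00 is under the $457,000 cap.
Referral share: 21% of $282,240.00 = $59,270.40; lead counsel retains $282,240.00 − $59,270.40 = $222,969.60.

$222,969.60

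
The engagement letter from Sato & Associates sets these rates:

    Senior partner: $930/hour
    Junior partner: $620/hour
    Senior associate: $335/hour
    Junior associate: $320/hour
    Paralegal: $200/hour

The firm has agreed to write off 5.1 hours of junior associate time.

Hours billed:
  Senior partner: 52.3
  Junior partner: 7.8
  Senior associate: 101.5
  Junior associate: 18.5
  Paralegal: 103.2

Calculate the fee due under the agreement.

$112,405.50

Senior partner: 52.3 × $930 = $48,639.00
Junior partner: 7.8 × $620 = $4,836.00
Senior associate: 101.5 × $335 = $34,002.50
Junior associate: 18.5 × $320 = $5,920.00
Paralegal: 103.2 × $200 = $20,640.00
Subtotal: $114,037.50
Write-off: 5.1 × $320 = $1,632.00
Total: $114,037.50 − $1,632.00 = $112,405.50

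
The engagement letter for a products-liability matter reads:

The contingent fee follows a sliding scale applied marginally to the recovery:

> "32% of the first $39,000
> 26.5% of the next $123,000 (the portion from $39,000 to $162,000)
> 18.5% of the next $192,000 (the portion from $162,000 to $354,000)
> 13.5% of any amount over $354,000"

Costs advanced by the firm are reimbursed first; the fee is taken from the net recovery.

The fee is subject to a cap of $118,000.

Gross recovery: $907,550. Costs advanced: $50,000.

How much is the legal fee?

$118,000.00

Fee base (net of costs): $907,550 − $50,000 = $857,550
First $39,000 at 32% = $12,480.00
Next $123,000 at 26.5% = $32,595.00
Next $192,000 at 18.5% = $35,520.00
Remaining $503,550 at 13.5% = $67,979.25
Fee: $12,480.00 + $32,595.00 + $35,520.00 + $67,979.25 = $148,574.25
$148,574.25 exceeds the $118,000 cap, so the fee is capped at $118,000.00.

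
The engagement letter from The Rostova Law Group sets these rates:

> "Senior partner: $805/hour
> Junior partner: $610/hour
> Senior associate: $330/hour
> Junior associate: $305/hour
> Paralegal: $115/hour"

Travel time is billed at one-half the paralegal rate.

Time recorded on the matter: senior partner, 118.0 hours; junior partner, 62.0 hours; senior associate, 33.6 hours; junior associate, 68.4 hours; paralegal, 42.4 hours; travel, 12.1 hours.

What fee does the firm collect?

Senior partner: 118.0 × $805 = $94,990.00
Junior partner: 62.0 × $610 = $37,820.00
Senior associate: 33.6 × $330 = $11,088.00
Junior associate: 68.4 × $305 = $20,862.00
Paralegal: 42.4 × $115 = $4,876.00
Subtotal: $94,990.00 + $37,820.00 + $11,088.00 + $20,862.00 + $4,876.00 = $169,636.00
Travel: 12.1 × ($115 ÷ 2) = 12.1 × $57.50 = $695.75
Total: $169,636.00 + $695.75 = $170,331.75

$170,331.75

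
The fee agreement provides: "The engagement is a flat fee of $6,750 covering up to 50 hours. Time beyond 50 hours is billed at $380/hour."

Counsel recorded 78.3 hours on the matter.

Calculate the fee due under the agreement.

Flat fee: $6,750.00
Excess hours: 78.3 − 50 = 28.3
Overrun: 28.3 × $380 = $10,754.00
Total: $6,750.00 + $10,754.00 = $17,504.00

$17,504.00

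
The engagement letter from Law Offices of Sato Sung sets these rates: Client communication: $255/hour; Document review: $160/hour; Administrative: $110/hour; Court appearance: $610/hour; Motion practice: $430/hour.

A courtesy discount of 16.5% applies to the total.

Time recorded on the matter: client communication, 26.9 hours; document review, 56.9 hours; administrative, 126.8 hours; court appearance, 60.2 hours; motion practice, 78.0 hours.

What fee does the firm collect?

Client communication: 26.9 × $255 = $6,859.50
Document review: 56.9 × $160 = $9,104.00
Administrative: 126.8 × $110 = $13,948.00
Court appearance: 60.2 × $610 = $36,722.00
Motion practice: 78.0 × $430 = $33,540.00
Subtotal: $100,173.50
Less 16.5% discount: −$16,528.63
Total: $100,173.50 − $16,528.63 = $83,644.87

$83,644.87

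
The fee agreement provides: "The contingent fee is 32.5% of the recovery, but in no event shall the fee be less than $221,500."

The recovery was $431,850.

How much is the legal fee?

32.5% of $431,850 = $140,351.25
That is below the $221,500 minimum, so the minimum applies.

$221,500.00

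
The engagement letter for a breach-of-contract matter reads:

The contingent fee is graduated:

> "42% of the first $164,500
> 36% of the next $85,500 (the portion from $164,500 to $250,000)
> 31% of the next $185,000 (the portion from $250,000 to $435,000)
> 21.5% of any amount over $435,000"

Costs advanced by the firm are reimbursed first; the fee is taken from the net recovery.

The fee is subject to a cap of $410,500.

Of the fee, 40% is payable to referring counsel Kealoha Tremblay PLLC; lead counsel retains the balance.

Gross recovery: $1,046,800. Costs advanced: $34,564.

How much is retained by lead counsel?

Fee base (net of costs): $1,046,800 − $34,564 = $1,012,236
First $164,500 at 42% = $69,090.00
Next $85,500 at 36% = $30,780.00
Next $185,000 at 31% = $57,350.00
Remaining $577,236 at 21.5% = $124,105.74
Fee: $69,090.00 + $30,780.00 + $57,350.00 + $124,105.74 = $281,325.74
$281,325.74 is under the $410,500 cap.
Referral share: 40% of $281,325.74 = $112,530.30; lead counsel retains $281,325.74 − $112,530.30 = $168,795.44.

$168,795.44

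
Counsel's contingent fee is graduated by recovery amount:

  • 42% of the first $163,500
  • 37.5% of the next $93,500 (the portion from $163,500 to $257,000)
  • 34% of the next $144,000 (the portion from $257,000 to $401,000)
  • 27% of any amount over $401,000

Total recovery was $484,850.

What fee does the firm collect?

First $163,500 at 42% = $68,670.00
Next $93,500 at 37.5% = $35,062.50
Next $144,000 at 34% = $48,960.00
Remaining $83,850 at 27% = $22,639.50
Fee: $68,670.00 + $35,062.50 + $48,960.00 + $22,639.50 = $175,332.00

$175,332.00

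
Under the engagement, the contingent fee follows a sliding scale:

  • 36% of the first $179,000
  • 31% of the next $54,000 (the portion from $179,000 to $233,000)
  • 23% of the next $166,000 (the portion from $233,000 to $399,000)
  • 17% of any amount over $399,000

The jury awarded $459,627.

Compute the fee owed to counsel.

First $179,000 at 36% = $64,440.00
Next $54,000 at 31% = $16,740.00
Next $166,000 at 23% = $38,180.00
Remaining $60,627 at 17% = $10,306.59
Fee: $64,440.00 + $16,740.00 + $38,180.00 + $10,306.59 = $129,666.59

$129,666.59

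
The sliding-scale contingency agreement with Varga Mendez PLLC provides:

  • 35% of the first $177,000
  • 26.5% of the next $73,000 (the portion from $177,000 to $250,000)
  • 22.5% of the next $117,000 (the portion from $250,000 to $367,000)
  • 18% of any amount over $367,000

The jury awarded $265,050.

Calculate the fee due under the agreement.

$84,681.25

First $177,000 at 35% = $61,950.00
Next $73,000 at 26.5% = $19,345.00
Remaining $15,050 at 22.5% = $3,386.25
Fee: $61,950.00 + $19,345.00 + $3,386.25 = $84,681.25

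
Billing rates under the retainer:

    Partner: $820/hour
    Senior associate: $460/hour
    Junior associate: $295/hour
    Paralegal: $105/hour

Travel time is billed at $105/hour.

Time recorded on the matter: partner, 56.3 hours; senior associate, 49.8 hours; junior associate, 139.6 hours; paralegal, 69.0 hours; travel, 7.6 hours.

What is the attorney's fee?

Partner: 56.3 × $820 = $46,166.00
Senior associate: 49.8 × $460 = $22,908.00
Junior associate: 139.6 × $295 = $41,182.00
Paralegal: 69.0 × $105 = $7,245.00
Subtotal: $46,166.00 + $22,908.00 + $41,182.00 + $7,245.00 = $117,501.00
Travel: 7.6 × $105 = $798.00
Total: $117,501.00 + $798.00 = $118,299.00

$118,299.00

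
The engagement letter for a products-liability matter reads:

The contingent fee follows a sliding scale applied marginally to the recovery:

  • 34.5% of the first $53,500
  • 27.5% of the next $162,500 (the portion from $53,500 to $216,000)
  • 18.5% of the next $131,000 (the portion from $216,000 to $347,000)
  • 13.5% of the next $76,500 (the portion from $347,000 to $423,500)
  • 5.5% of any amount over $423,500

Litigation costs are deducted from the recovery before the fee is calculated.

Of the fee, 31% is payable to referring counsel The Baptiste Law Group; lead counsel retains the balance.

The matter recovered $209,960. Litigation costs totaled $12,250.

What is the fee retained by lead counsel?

$40,099.52

Fee base (net of costs): $209,960 − $12,250 = $197,710
First $53,500 at 34.5% = $18,457.50
Remaining $144,210 at 27.5% = $39,657.75
Fee: $18,457.50 + $39,657.75 = $58,115.25
Referral share: 31% of $58,115.25 = $18,015.73; lead counsel retains $58,115.25 − $18,015.73 = $40,099.52.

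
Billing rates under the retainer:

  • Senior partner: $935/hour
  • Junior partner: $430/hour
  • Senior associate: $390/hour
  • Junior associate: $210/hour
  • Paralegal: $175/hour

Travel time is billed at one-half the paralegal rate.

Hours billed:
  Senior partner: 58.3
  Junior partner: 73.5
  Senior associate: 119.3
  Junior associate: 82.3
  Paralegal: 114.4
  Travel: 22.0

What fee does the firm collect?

$171,870.50

Senior partner: 58.3 × $935 = $54,510.50
Junior partner: 73.5 × $430 = $31,605.00
Senior associate: 119.3 × $390 = $46,527.00
Junior associate: 82.3 × $210 = $17,283.00
Paralegal: 114.4 × $175 = $20,020.00
Subtotal: $54,510.50 + $31,605.00 + $46,527.00 + $17,283.00 + $20,020.00 = $169,945.50
Travel: 22.0 × ($175 ÷ 2) = 22.0 × $87.50 = $1,925.00
Total: $169,945.50 + $1,925.00 = $171,870.50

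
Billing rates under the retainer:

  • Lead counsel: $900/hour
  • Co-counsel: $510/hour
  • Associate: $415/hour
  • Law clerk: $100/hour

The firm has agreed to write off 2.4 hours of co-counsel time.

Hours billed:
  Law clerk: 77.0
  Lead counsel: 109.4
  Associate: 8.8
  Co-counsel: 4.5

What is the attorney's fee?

Lead counsel: 109.4 × $900 = $98,460.00
Co-counsel: 4.5 × $510 = $2,295.00
Associate: 8.8 × $415 = $3,652.00
Law clerk: 77.0 × $100 = $7,700.00
Subtotal: $112,107.00
Write-off: 2.4 × $510 = $1,224.00
Total: $112,107.00 − $1,224.00 = $110,883.00

$110,883.00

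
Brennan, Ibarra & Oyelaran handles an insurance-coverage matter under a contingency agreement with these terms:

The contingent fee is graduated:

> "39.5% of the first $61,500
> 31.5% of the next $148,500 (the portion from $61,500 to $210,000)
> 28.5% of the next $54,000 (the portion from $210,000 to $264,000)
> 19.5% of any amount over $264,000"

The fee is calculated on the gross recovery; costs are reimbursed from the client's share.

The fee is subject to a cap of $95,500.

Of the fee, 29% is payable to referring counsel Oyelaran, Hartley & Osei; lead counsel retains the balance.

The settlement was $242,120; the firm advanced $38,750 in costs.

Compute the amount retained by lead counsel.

$56,959.18

Fee base is the gross recovery, $242,120; costs are reimbursed separately.
First $61,500 at 39.5% = $24,292.50
Next $148,500 at 31.5% = $46,777.50
Remaining $32,120 at 28.5% = $9,154.20
Fee: $24,292.50 + $46,777.50 + $9,154.20 = $80,224.20
$80,224.20 is under the $95,500 cap.
Referral share: 29% of $80,224.20 = $23,265.02; lead counsel retains $80,224.20 − $23,265.02 = $56,959.18.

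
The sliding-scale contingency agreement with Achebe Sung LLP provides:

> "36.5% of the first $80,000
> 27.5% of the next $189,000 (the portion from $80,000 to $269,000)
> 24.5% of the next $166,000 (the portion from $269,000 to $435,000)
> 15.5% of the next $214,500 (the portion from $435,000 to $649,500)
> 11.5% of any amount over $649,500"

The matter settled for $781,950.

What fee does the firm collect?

$170,324.25

First $80,000 at 36.5% = $29,200.00
Next $189,000 at 27.5% = $51,975.00
Next $166,000 at 24.5% = $40,670.00
Next $214,500 at 15.5% = $33,247.50
Remaining $132,450 at 11.5% = $15,231.75
Fee: $29,200.00 + $51,975.00 + $40,670.00 + $33,247.50 + $15,231.75 = $170,324.25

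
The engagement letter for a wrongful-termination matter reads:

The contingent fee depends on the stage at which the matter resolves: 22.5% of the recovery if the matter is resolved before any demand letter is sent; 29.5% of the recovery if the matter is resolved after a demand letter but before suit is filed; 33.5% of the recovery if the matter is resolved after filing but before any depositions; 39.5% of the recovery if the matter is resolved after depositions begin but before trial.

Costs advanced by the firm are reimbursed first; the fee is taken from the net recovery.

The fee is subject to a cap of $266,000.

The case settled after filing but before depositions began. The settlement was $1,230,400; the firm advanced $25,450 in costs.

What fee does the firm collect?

$266,000.00

Fee base (net of costs): $1,230,400 − $25,450 = $1,204,950
The matter settled after filing but before depositions began, so the 33.5% rate applies.
$1,204,950 × 33.5% = $403,658.25
$403,658.25 exceeds the $266,000 cap, so the fee is capped at $266,000.00.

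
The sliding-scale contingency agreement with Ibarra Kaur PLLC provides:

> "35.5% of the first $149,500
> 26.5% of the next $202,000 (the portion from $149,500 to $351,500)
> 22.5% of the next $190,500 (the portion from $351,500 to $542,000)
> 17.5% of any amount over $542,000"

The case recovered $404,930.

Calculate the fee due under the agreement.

First $149,500 at 35.5% = $53,072.50
Next $202,000 at 26.5% = $53,530.00
Remaining $53,430 at 22.5% = $12,021.75
Fee: $53,072.50 + $53,530.00 + $12,021.75 = $118,624.25

$118,624.25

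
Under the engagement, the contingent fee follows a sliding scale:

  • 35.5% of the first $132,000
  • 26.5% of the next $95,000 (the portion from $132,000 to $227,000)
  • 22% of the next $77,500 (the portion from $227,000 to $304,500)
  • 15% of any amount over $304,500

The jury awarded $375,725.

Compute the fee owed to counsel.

$99,768.75

First $132,000 at 35.5% = $46,860.00
Next $95,000 at 26.5% = $25,175.00
Next $77,500 at 22% = $17,050.00
Remaining $71,225 at 15% = $10,683.75
Fee: $46,860.00 + $25,175.00 + $17,050.00 + $10,683.75 = $99,768.75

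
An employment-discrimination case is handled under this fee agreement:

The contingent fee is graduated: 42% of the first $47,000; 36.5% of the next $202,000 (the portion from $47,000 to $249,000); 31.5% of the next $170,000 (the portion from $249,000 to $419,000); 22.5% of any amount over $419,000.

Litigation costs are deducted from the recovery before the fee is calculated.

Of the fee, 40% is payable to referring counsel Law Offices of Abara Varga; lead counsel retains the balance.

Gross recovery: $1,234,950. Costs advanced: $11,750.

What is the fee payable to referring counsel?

$131,186.00

Fee base (net of costs): $1,234,950 − $11,750 = $1,223,200
First $47,000 at 42% = $19,740.00
Next $202,000 at 36.5% = $73,730.00
Next $170,000 at 31.5% = $53,550.00
Remaining $804,200 at 22.5% = $180,945.00
Fee: $19,740.00 + $73,730.00 + $53,550.00 + $180,945.00 = $327,965.00
Referral share: 40% of $327,965.00 = $131,186.00; lead counsel retains $327,965.00 − $131,186.00 = $196,779.00.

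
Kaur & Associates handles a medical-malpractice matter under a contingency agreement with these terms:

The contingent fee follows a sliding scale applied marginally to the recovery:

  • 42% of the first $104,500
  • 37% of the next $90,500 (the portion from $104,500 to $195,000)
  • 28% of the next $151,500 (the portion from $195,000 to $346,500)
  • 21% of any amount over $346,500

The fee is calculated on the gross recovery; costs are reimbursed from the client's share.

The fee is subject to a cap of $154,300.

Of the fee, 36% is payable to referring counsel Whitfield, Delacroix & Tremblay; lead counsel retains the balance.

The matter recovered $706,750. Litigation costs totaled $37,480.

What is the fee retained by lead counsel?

$98,752.00

Fee base is the gross recovery, $706,750; costs are reimbursed separately.
First $104,500 at 42% = $43,890.00
Next $90,500 at 37% = $33,485.00
Next $151,500 at 28% = $42,420.00
Remaining $360,250 at 21% = $75,652.50
Fee: $43,890.00 + $33,485.00 + $42,420.00 + $75,652.50 = $195,447.50
$195,447.50 exceeds the $154,300 cap, so the fee is capped at $154,300.00.
Referral share: 36% of $154,300.00 = $55,548.00; lead counsel retains $154,300.00 − $55,548.00 = $98,752.00.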